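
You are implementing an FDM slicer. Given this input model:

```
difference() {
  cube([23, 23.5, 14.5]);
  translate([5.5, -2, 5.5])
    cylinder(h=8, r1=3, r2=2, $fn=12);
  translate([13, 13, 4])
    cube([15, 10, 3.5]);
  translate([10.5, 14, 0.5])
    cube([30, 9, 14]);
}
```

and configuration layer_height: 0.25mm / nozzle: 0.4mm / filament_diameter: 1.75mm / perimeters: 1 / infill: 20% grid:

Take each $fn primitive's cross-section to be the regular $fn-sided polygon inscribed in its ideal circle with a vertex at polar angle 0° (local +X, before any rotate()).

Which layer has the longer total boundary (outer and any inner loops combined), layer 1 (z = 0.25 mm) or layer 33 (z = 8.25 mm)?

Layer 1 (z = 0.25): the cube is present — its section is the full 23×23.5 rectangle (perimeter 93.00 mm); the cone at (5.5, -2) is not intersected at this z (z outside [5.5, 13.5]); the cube at (13, 13) is absent (z outside [4, 7.5]); the cube at (10.5, 14) does not reach this height (z outside [0.5, 14.5]); Taking the first minus the rest: none of the subtracted shapes is present at this height, so the 23×23.5 cube is unchanged — boundary = 93.00 mm. So its perimeter = 93.00 mm. Layer 33 (z = 8.25): the cube is present — its section is the full 23×23.5 rectangle (perimeter 93.00 mm); the cone at (5.5, -2) contributes a regular 12-gon of circumradius 2.656 (interpolated between r1=3 and r2=2 at t=0.344) (perimeter = 2·12·2.656·sin(180°/12) = 16.50 mm); the cube at (13, 13) is not intersected at this z (z outside [4, 7.5]); the 30×9 cube at (10.5, 14) contributes its full rectangle (perimeter 78.00 mm); After the difference (first − rest): starting from the 23×23.5 cube, the cone at (5.5, -2) partially overlaps it — only the 1.36 mm² overlap (of its 21.17 mm²) is removed, clipping the outline; the 30×9 cube at (10.5, 14) partially overlaps it — only the 112.50 mm² overlap (of its 270.00 mm²) is removed, clipping the outline — boundary = 118.34 mm. So its perimeter = 118.34 mm. Layer 33 is larger (118.34 vs 93.00 mm).

layer 33 (z = 8.25 mm)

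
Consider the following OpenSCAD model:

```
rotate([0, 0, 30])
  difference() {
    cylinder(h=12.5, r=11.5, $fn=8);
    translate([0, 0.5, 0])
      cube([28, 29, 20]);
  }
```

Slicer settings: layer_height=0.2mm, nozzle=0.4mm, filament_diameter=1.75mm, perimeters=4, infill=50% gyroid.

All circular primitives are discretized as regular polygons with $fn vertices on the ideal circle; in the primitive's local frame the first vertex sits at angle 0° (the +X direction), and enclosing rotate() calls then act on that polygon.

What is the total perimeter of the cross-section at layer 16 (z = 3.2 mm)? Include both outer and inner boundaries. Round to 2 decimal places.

75.64 mm

At z = 3.2 mm: the cylinder: section is a regular 8-gon, circumradius r=11.5 (perimeter = 2·8·11.500·sin(180°/8) = 70.41 mm); the cube at (0, 0.5) (footprint 28×29) is included at this height (perimeter 114.00 mm); Subtracting the remaining from the first: starting from the r=11.5 cylinder, the 28×29 cube at (0, 0.5) partially overlaps it — only the 87.82 mm² overlap (of its 812.00 mm²) is removed, clipping the outline — boundary = 75.64 mm; (whole slice rotated 30° about Z — lengths, areas and connectivity unchanged). Overall, the cross-section is a single solid region. Total boundary length (outer) = 75.64 mm.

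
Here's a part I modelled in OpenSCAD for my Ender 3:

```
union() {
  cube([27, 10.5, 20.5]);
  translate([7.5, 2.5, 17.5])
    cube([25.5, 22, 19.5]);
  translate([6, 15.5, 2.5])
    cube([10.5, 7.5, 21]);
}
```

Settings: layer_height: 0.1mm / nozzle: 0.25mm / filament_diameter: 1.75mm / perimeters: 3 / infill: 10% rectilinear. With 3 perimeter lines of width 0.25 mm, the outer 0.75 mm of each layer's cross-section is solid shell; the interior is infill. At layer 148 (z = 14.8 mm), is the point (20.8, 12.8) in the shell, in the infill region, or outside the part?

outside

At z = 14.8 mm: the cube (footprint 27×10.5) is included at this height; the cube at (7.5, 2.5) is not intersected at this z (z outside [17.5, 37]); the 10.5×7.5 cube at (6, 15.5) contributes its full rectangle; Combining (union): the 2 present regions are separate (no shared area or edge), so areas and boundary lengths simply add and each stays a separate island — 2 connected regions. Overall, the cross-section has 2 separate islands. The nearest boundary edge runs (0.00, 10.50)→(27.00, 10.50); distance from the point to it = 2.30 mm. The point is not inside any of the regions above, so it lies outside the cross-section (2.30 mm from the nearest boundary).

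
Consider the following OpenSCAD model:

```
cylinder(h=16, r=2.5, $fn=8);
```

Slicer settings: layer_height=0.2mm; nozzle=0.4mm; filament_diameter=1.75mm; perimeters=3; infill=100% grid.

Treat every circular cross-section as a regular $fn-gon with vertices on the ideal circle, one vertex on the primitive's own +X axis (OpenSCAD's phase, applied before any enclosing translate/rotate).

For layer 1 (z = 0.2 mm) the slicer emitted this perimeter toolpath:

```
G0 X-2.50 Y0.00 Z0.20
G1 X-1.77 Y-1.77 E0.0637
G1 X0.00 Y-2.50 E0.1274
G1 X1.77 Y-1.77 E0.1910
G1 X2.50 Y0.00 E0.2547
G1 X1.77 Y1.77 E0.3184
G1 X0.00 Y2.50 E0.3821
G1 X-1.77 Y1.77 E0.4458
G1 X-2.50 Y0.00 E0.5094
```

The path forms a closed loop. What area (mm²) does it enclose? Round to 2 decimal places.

17.70 mm²

Apply the shoelace formula to the sequence of (X, Y) vertices; enclosed area = 17.70 mm².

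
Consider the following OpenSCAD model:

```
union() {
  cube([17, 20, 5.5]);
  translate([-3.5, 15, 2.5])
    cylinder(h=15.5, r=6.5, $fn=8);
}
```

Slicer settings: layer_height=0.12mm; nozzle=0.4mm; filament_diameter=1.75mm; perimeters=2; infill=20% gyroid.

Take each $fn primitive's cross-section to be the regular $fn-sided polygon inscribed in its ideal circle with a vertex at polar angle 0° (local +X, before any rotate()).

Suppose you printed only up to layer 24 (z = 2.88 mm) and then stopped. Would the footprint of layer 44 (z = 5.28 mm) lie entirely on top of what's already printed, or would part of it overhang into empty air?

Compare the two slices. At z = 2.88: the 17×20 cube contributes its full rectangle (area 340.00 mm²); the r=6.5 cylinder at (-3.5, 15) gives a regular 8-gon of circumradius 6.5 (constant along its height) (area = (8/2)·6.500²·sin(360°/8) = 119.50 mm²); Combining (union): the regions partially overlap — summed areas 459.50 mm² minus the doubly-counted overlap 19.32 mm² gives 440.18 mm² — area = 440.18 mm². At z = 5.28: the cube (footprint 17×20) is included at this height (area 340.00 mm²); the r=6.5 cylinder at (-3.5, 15) gives a regular 8-gon of circumradius 6.5 (constant along its height) (area = (8/2)·6.500²·sin(360°/8) = 119.50 mm²); Taking the union: the regions partially overlap — summed areas 459.50 mm² minus the doubly-counted overlap 19.32 mm² gives 440.18 mm² — area = 440.18 mm². Checking containment: the cross-section at z = 5.28 is a subset of the cross-section at z = 2.88.

entirely on top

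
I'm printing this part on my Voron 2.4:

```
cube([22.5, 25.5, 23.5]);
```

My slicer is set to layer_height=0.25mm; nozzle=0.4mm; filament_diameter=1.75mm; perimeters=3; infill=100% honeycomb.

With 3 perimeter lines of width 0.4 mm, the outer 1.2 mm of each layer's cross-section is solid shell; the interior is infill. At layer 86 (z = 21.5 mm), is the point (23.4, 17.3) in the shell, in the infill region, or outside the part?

At z = 21.5 mm: the cube is present — its section is the full 22.5×25.5 rectangle. Overall, the cross-section is a single solid region. The nearest boundary edge runs (22.50, 0.00)→(22.50, 25.50); distance from the point to it = 0.90 mm. The point is not inside any of the regions above, so it lies outside the cross-section (0.90 mm from the nearest boundary).

outside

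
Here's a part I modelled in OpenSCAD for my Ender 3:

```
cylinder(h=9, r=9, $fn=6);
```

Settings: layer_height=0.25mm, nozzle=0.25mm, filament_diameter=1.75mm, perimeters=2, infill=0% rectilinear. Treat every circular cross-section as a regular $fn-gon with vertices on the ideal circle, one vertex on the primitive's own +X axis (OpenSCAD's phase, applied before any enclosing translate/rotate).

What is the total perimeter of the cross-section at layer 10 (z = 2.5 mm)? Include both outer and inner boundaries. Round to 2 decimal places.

At z = 2.5 mm: the r=9 cylinder gives a regular 6-gon of circumradius 9 (constant along its height) (perimeter = 2·6·9.000·sin(180°/6) = 54.00 mm). Overall, the cross-section is a single solid region. Total boundary length (outer) = 54.00 mm.

54.00 mm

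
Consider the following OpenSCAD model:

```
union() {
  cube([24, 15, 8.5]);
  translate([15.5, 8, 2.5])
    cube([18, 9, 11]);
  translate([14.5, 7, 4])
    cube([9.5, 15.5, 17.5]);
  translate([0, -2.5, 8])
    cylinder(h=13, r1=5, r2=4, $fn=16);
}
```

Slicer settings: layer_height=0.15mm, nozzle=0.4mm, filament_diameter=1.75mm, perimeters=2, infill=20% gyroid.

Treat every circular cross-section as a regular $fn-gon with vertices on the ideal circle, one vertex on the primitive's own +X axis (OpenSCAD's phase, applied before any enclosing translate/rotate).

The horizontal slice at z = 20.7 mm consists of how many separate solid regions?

At z = 20.7 mm: the cube is not intersected at this z (z outside [0, 8.5]); the cube at (15.5, 8) does not reach this height (z outside [2.5, 13.5]); the cube at (14.5, 7) (footprint 9.5×15.5) is included at this height; the cone at (0, -2.5): at t=0.977 of its height the radius interpolates to r₁+(r₂−r₁)t = 4.023, giving a regular 16-gon of that circumradius; Combining (union): the 2 present regions are separate (no shared area or edge), so areas and boundary lengths simply add and each stays a separate island — 2 connected regions. The result has 2 disconnected regions.

2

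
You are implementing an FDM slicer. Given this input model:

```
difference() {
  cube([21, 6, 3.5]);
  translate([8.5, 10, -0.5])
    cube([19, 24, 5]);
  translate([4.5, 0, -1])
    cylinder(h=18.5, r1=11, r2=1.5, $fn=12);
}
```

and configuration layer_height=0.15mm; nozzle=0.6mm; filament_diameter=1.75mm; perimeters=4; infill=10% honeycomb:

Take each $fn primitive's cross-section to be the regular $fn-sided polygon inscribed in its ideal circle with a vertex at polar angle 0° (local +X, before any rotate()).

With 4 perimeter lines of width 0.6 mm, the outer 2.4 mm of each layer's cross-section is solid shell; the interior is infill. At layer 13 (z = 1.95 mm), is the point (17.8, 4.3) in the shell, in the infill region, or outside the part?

At z = 1.95 mm: the cube is present — its section is the full 21×6 rectangle; the 19×24 cube at (8.5, 10) contributes its full rectangle; the cone at (4.5, 0) (r1=11→r2=1.5) has section circumradius 9.485 here — a regular 12-gon; Subtracting the remaining from the first: starting from the 21×6 cube, the 19×24 cube at (8.5, 10) misses the remaining region (no effect); the cone at (4.5, 0) partially overlaps it — only the 78.51 mm² overlap (of its 269.90 mm²) is removed, clipping the outline — 1 connected region. Overall, the cross-section is a single solid region. The nearest boundary edge runs (11.46, 6.00)→(21.00, 6.00); distance from the point to it = 1.70 mm. The point is inside the cross-section, 1.70 mm from the nearest boundary — within the 2.4 mm shell band (4 × 0.6).

shell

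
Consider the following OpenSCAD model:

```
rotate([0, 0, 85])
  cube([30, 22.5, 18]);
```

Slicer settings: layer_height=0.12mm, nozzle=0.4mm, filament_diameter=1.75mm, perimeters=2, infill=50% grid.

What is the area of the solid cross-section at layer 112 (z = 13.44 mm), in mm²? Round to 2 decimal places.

675.00 mm²

At z = 13.44 mm: the cube is present — its section is the full 30×22.5 rectangle (area 675.00 mm²); (rotated 85° about Z; rotation is an isometry so areas/perimeters/island counts are preserved). Overall, the cross-section is a single solid region. Net area = 675.00 mm².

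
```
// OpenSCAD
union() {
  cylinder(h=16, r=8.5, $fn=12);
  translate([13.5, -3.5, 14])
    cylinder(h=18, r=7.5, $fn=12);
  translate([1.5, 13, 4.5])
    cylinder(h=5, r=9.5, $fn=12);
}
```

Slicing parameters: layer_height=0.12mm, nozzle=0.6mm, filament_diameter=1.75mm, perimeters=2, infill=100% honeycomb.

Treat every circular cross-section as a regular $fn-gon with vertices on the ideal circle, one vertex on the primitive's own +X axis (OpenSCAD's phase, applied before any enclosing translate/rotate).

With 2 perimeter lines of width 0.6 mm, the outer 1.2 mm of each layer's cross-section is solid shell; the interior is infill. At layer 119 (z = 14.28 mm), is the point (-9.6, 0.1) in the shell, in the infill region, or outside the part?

At z = 14.28 mm: the r=8.5 cylinder contributes a regular 12-gon of circumradius 8.5; the r=7.5 cylinder at (13.5, -3.5) contributes a regular 12-gon of circumradius 7.5; the cylinder at (1.5, 13) is not intersected at this z (z outside [4.5, 9.5]); Taking the union: the regions partially overlap (shared area 8.20 mm²), so overlapping operands fuse into one piece — 1 connected region. Overall, the cross-section is a single solid region. The nearest boundary edge runs (-7.36, -4.25)→(-8.50, 0.00); distance from the point to it = 1.10 mm. The point is not inside any of the regions above, so it lies outside the cross-section (1.10 mm from the nearest boundary).

outside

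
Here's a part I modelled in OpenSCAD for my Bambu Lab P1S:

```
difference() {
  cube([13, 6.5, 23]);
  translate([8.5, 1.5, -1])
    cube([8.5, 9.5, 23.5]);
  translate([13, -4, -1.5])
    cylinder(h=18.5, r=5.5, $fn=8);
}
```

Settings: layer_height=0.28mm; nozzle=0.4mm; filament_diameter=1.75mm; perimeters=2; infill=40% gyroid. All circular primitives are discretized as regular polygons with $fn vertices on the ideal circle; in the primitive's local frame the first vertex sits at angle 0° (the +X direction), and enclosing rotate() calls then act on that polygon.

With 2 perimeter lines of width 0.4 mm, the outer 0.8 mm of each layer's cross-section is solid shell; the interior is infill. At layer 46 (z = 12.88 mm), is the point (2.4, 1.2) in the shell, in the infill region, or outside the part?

At z = 12.88 mm: the cube is present — its section is the full 13×6.5 rectangle; the cube at (8.5, 1.5) is present — its section is the full 8.5×9.5 rectangle; the cylinder at (13, -4): section is a regular 8-gon, circumradius r=5.5; Subtracting the remaining from the first: starting from the 13×6.5 cube, the 8.5×9.5 cube at (8.5, 1.5) partially overlaps it — only the 22.50 mm² overlap (of its 80.75 mm²) is removed, clipping the outline; the r=5.5 cylinder at (13, -4) partially overlaps it — only the 2.72 mm² overlap (of its 85.56 mm²) is removed, clipping the outline — 1 connected region. Overall, the cross-section is a single solid region. The nearest boundary edge runs (9.38, 0.00)→(0.00, 0.00); distance from the point to it = 1.20 mm. The point is inside the cross-section and 1.20 mm from the nearest boundary — more than the 0.8 mm shell width (2 × 0.4), so it's in the infill interior.

infill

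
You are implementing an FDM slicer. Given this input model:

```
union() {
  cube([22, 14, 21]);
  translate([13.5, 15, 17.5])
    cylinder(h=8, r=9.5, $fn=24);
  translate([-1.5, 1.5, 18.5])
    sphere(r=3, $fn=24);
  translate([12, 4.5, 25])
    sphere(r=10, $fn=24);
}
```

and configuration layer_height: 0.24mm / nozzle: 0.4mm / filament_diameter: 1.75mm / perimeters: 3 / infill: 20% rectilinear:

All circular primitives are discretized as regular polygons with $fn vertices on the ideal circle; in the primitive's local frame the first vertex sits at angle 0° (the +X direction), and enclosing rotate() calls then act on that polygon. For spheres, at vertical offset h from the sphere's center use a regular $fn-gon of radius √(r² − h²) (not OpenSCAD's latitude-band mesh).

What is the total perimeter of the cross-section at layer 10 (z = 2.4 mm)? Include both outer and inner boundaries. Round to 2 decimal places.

72.00 mm

At z = 2.4 mm: the 22×14 cube contributes its full rectangle (perimeter 72.00 mm); the cylinder at (13.5, 15) is not intersected at this z (z outside [17.5, 25.5]); the sphere at (-1.5, 1.5) is absent (|z−center|=16.100 > r=3); the sphere at (12, 4.5) does not reach this height (|z−center|=22.600 > r=10); Taking the union: only the 22×14 cube is present, so the union is just that shape — boundary = 72.00 mm. Overall, the cross-section is a single solid region. Total boundary length (outer) = 72.00 mm.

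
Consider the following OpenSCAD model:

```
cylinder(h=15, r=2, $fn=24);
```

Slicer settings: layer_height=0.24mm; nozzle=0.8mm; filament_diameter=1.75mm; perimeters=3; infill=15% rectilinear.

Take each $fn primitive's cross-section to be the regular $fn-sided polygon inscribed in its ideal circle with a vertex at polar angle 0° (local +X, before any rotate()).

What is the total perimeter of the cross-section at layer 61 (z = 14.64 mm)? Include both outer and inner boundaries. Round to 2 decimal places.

12.53 mm

At z = 14.64 mm: the r=2 cylinder gives a regular 24-gon of circumradius 2 (constant along its height) (perimeter = 2·24·2.000·sin(180°/24) = 12.53 mm). Overall, the cross-section is a single solid region. Total boundary length (outer) = 12.53 mm.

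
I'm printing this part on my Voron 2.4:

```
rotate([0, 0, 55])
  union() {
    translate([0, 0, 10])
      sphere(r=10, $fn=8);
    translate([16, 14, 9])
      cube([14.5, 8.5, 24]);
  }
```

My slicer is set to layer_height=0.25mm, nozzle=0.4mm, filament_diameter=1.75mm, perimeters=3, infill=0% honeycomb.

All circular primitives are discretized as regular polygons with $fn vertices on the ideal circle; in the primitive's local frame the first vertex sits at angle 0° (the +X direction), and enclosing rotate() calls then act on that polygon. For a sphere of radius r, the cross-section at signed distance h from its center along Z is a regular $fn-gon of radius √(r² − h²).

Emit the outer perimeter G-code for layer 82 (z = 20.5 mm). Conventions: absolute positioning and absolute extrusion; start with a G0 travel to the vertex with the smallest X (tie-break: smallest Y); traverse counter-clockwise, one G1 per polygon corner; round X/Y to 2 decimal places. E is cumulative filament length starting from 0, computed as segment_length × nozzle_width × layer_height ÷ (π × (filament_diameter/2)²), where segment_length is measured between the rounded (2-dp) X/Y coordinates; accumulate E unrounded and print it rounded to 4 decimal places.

G0 X-9.25 Y26.01 Z20.50
G1 X-2.29 Y21.14 E0.3532
G1 X6.03 Y33.01 E0.9558
G1 X-0.94 Y37.89 E1.3096
G1 X-9.25 Y26.01 E1.9123

At z = 20.5 mm: the sphere does not reach this height (|z−center|=10.500 > r=10); the 14.5×8.5 cube at (16, 14) contributes its full rectangle; Merging all regions: only the 14.5×8.5 cube at (16, 14) is present, so the union is just that shape — 1 connected region; (rotated 55° about Z; rotation is an isometry so areas/perimeters/island counts are preserved). The outline is a single polygon with 4 vertices. Extrusion per mm of travel: 0.4 × 0.25 / (π × 0.875²) = 0.041575. Accumulating E over each segment gives final E = 1.9123.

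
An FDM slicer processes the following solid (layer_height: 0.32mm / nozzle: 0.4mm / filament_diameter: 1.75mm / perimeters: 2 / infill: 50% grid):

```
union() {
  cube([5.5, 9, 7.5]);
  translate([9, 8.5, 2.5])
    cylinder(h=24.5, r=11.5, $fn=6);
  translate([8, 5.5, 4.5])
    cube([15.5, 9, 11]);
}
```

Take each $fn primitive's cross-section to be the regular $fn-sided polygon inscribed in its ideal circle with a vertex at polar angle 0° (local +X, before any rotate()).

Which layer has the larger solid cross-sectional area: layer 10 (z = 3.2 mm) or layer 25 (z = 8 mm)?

layer 25 (z = 8 mm)

Layer 10 (z = 3.2): the 5.5×9 cube contributes its full rectangle (area 49.50 mm²); the r=11.5 cylinder at (9, 8.5) gives a regular 6-gon of circumradius 11.5 (constant along its height) (area = (6/2)·11.500²·sin(360°/6) = 343.60 mm²); the cube at (8, 5.5) is not intersected at this z (z outside [4.5, 15.5]); Taking the union: the regions partially overlap — summed areas 393.10 mm² minus the doubly-counted overlap 44.48 mm² gives 348.62 mm² — area = 348.62 mm². So its area = 348.62 mm². Layer 25 (z = 8): the cube is absent (z outside [0, 7.5]); the r=11.5 cylinder at (9, 8.5) contributes a regular 6-gon of circumradius 11.5 (area = (6/2)·11.500²·sin(360°/6) = 343.60 mm²); the cube at (8, 5.5) is present — its section is the full 15.5×9 rectangle (area 139.50 mm²); Combining (union): the regions partially overlap — summed areas 483.10 mm² minus the doubly-counted overlap 99.51 mm² gives 383.59 mm² — area = 383.59 mm². So its area = 383.59 mm². Layer 25 is larger (383.59 vs 348.62 mm²).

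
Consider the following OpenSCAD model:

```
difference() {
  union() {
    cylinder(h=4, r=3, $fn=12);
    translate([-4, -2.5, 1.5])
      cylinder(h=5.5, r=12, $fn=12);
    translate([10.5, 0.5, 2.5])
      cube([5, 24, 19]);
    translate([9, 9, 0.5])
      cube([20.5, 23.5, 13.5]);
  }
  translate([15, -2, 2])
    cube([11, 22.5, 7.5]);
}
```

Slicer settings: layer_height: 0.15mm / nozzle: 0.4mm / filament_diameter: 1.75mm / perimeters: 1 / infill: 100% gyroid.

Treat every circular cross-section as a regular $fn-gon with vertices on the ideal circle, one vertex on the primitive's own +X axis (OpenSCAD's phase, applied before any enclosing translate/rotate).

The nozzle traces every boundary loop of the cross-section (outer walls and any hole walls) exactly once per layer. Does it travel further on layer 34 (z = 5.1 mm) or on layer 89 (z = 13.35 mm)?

layer 34 (z = 5.1 mm)

Layer 34 (z = 5.1): the cylinder is absent (z outside [0, 4]); the r=12 cylinder at (-4, -2.5) gives a regular 12-gon of circumradius 12 (constant along its height) (perimeter = 2·12·12.000·sin(180°/12) = 74.54 mm); the cube at (10.5, 0.5) (footprint 5×24) is included at this height (perimeter 58.00 mm); the cube at (9, 9) (footprint 20.5×23.5) is included at this height (perimeter 88.00 mm); Combining (union): the regions partially overlap (shared area 77.50 mm²), so the edge portions inside another operand are dropped and the merged outline is re-measured after clipping — boundary = 179.54 mm; the cube at (15, -2) is present — its section is the full 11×22.5 rectangle (perimeter 67.00 mm); Taking the first minus the rest: starting from the result so far, the 11×22.5 cube at (15, -2) partially overlaps it — only the 130.75 mm² overlap (of its 247.50 mm²) is removed, clipping the outline — boundary = 202.54 mm. So its perimeter = 202.54 mm. Layer 89 (z = 13.35): the cylinder is not intersected at this z (z outside [0, 4]); the cylinder at (-4, -2.5) is absent (z outside [1.5, 7]); the 5×24 cube at (10.5, 0.5) contributes its full rectangle (perimeter 58.00 mm); the cube at (9, 9) is present — its section is the full 20.5×23.5 rectangle (perimeter 88.00 mm); Merging all regions: the regions partially overlap (shared area 77.50 mm²), so the edge portions inside another operand are dropped and the merged outline is re-measured after clipping — boundary = 105.00 mm; the cube at (15, -2) is absent (z outside [2, 9.5]); Taking the first minus the rest: none of the subtracted shapes is present at this height, so that combined region is unchanged — boundary = 105.00 mm. So its perimeter = 105.00 mm. Layer 34 is larger (202.54 vs 105.00 mm).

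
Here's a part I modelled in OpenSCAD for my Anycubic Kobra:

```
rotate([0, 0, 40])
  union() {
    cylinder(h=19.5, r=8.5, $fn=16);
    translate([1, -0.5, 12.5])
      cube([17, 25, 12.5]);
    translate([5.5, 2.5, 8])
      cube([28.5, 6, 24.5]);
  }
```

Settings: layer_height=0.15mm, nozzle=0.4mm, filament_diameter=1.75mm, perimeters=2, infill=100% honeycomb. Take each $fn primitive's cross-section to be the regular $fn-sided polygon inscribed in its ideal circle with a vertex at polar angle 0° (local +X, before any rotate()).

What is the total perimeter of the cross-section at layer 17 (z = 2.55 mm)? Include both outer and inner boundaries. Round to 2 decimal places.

At z = 2.55 mm: the r=8.5 cylinder contributes a regular 16-gon of circumradius 8.5 (perimeter = 2·16·8.500·sin(180°/16) = 53.06 mm); the cube at (1, -0.5) is not intersected at this z (z outside [12.5, 25]); the cube at (5.5, 2.5) is not intersected at this z (z outside [8, 32.5]); Merging all regions: only the r=8.5 cylinder is present, so the union is just that shape — boundary = 53.06 mm; (rotated 40° about Z; rotation is an isometry so areas/perimeters/island counts are preserved). Overall, the cross-section is a single solid region. Total boundary length (outer) = 53.06 mm.

53.06 mm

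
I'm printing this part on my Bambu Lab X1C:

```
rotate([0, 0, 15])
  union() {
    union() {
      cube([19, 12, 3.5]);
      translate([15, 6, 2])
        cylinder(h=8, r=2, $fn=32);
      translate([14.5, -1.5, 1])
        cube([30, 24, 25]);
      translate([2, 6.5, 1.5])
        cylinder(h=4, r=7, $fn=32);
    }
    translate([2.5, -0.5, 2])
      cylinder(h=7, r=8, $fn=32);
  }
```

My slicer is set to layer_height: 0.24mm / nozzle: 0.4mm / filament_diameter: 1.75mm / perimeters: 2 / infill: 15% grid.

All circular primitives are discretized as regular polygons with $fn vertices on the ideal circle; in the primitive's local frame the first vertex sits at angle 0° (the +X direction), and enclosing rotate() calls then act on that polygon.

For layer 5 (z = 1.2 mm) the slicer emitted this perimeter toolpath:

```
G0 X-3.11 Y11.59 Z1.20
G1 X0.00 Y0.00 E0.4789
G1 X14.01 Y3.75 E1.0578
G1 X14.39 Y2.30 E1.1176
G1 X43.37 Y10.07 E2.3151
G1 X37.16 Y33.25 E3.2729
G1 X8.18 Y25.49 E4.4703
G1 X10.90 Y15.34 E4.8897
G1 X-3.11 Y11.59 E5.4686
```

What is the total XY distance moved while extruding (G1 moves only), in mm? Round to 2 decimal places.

Sum the Euclidean lengths of each G1 segment: total = 137.02 mm.

137.02 mm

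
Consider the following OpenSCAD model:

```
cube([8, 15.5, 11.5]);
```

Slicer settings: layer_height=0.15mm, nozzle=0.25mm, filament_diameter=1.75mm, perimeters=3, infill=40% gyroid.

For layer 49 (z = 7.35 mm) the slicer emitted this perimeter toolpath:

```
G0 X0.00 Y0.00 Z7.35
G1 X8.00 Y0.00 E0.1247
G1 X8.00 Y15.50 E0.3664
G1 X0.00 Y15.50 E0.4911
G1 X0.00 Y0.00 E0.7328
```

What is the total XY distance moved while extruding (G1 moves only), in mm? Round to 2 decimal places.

Sum the Euclidean lengths of each G1 segment: total = 47.00 mm.

47.00 mm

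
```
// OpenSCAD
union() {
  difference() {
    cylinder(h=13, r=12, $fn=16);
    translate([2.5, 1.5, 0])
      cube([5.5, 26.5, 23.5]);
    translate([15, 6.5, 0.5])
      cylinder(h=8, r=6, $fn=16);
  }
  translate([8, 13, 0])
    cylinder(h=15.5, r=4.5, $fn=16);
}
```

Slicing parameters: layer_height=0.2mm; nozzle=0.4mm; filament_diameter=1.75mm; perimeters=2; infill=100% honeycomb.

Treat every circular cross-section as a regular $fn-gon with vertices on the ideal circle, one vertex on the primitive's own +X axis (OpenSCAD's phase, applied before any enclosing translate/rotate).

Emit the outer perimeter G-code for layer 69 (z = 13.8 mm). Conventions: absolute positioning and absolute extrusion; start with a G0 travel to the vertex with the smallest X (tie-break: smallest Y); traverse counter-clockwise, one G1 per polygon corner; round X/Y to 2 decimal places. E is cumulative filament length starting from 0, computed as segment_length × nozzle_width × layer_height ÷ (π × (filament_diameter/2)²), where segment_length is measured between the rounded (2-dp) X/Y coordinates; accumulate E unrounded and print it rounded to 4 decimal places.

G0 X3.50 Y13.00 Z13.80
G1 X3.84 Y11.28 E0.0583
G1 X4.82 Y9.82 E0.1168
G1 X6.28 Y8.84 E0.1753
G1 X8.00 Y8.50 E0.2336
G1 X9.72 Y8.84 E0.2919
G1 X11.18 Y9.82 E0.3504
G1 X12.16 Y11.28 E0.4089
G1 X12.50 Y13.00 E0.4672
G1 X12.16 Y14.72 E0.5255
G1 X11.18 Y16.18 E0.5840
G1 X9.72 Y17.16 E0.6425
G1 X8.00 Y17.50 E0.7008
G1 X6.28 Y17.16 E0.7591
G1 X4.82 Y16.18 E0.8176
G1 X3.84 Y14.72 E0.8761
G1 X3.50 Y13.00 E0.9344

At z = 13.8 mm: the cylinder is absent (z outside [0, 13]); the cube at (2.5, 1.5) is present — its section is the full 5.5×26.5 rectangle; the cylinder at (15, 6.5) is absent (z outside [0.5, 8.5]); After the difference (first − rest): the first operand is absent here, so nothing remains; the cylinder at (8, 13): section is a regular 16-gon, circumradius r=4.5; Combining (union): only the r=4.5 cylinder at (8, 13) is present, so the union is just that shape — 1 connected region. The outline is a single polygon with 16 vertices. Extrusion per mm of travel: 0.4 × 0.2 / (π × 0.875²) = 0.033260. Accumulating E over each segment gives final E = 0.9344.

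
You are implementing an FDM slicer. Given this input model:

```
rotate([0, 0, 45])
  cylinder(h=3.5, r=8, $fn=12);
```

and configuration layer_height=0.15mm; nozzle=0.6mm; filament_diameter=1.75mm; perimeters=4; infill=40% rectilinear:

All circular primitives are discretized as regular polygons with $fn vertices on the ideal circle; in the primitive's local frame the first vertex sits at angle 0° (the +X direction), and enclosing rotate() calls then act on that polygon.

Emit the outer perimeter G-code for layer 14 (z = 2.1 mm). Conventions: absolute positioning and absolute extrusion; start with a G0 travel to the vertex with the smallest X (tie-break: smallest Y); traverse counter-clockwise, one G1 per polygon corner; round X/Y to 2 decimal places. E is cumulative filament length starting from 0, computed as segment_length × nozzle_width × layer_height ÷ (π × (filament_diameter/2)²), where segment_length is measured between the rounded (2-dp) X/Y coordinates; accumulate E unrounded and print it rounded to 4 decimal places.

G0 X-7.73 Y-2.07 Z2.10
G1 X-5.66 Y-5.66 E0.1551
G1 X-2.07 Y-7.73 E0.3101
G1 X2.07 Y-7.73 E0.4650
G1 X5.66 Y-5.66 E0.6201
G1 X7.73 Y-2.07 E0.7751
G1 X7.73 Y2.07 E0.9301
G1 X5.66 Y5.66 E1.0851
G1 X2.07 Y7.73 E1.2402
G1 X-2.07 Y7.73 E1.3951
G1 X-5.66 Y5.66 E1.5501
G1 X-7.73 Y2.07 E1.7052
G1 X-7.73 Y-2.07 E1.8601

At z = 2.1 mm: the r=8 cylinder contributes a regular 12-gon of circumradius 8; (rotated 45° about Z; rotation is an isometry so areas/perimeters/island counts are preserved). The outline is a single polygon with 12 vertices. Extrusion per mm of travel: 0.6 × 0.15 / (π × 0.875²) = 0.037418. Accumulating E over each segment gives final E = 1.8601.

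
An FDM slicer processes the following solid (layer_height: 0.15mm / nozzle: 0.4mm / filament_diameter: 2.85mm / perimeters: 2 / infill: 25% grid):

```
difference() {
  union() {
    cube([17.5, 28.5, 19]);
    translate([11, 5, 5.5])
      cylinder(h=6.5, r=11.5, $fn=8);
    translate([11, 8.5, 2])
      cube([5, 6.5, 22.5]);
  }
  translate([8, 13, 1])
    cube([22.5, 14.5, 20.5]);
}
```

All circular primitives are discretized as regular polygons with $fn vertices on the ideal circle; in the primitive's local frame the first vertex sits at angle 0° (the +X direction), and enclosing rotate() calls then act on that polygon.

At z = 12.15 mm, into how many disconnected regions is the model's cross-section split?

1

At z = 12.15 mm: the cube is present — its section is the full 17.5×28.5 rectangle; the cylinder at (11, 5) is not intersected at this z (z outside [5.5, 12]); the cube at (11, 8.5) (footprint 5×6.5) is included at this height; Taking the union: the 5×6.5 cube at (11, 8.5) lies entirely inside the 17.5×28.5 cube, so the union is just the 17.5×28.5 cube — 1 connected region; the cube at (8, 13) is present — its section is the full 22.5×14.5 rectangle; After the difference (first − rest): starting from the result so far, the 22.5×14.5 cube at (8, 13) partially overlaps it — only the 137.75 mm² overlap (of its 326.25 mm²) is removed, clipping the outline — 1 connected region. The result has 1 disconnected region.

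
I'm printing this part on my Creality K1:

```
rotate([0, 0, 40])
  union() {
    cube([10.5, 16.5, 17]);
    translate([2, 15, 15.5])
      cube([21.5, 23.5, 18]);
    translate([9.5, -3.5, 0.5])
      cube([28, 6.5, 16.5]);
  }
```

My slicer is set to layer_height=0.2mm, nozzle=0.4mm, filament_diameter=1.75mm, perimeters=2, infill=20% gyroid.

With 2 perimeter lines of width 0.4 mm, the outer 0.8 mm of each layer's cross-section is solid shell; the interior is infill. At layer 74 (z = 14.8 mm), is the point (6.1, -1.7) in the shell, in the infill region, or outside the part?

At z = 14.8 mm: the cube is present — its section is the full 10.5×16.5 rectangle; the cube at (2, 15) is not intersected at this z (z outside [15.5, 33.5]); the 28×6.5 cube at (9.5, -3.5) contributes its full rectangle; Merging all regions: the regions partially overlap (shared area 3.00 mm²), so overlapping operands fuse into one piece — 1 connected region; (whole slice rotated 40° about Z — lengths, areas and connectivity unchanged). Overall, the cross-section is a single solid region. Undo the 40° rotation: the query point maps to (3.580, -5.223) in the un-rotated model frame. The nearest boundary edge runs (9.50, 0.00)→(0.00, 0.00); distance from the point to it = 5.22 mm. The point is not inside any of the regions above, so it lies outside the cross-section (5.22 mm from the nearest boundary).

outside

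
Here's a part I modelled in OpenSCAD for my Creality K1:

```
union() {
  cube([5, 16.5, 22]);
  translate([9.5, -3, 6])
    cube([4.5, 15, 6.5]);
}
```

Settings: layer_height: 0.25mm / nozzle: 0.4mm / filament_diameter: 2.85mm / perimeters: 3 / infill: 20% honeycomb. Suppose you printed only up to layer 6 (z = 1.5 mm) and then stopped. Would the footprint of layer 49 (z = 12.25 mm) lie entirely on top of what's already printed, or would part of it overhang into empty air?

part overhangs

Compare the two slices. At z = 1.5: the cube (footprint 5×16.5) is included at this height (area 82.50 mm²); the cube at (9.5, -3) is not intersected at this z (z outside [6, 12.5]); Combining (union): only the 5×16.5 cube is present, so the union is just that shape — area = 82.50 mm². At z = 12.25: the cube is present — its section is the full 5×16.5 rectangle (area 82.50 mm²); the 4.5×15 cube at (9.5, -3) contributes its full rectangle (area 67.50 mm²); Combining (union): the 2 present regions are separate (no shared area or edge), so areas and boundary lengths simply add and each stays a separate island — area = 150.00 mm². Checking containment: at z = 12.25 the cross-section extends beyond the z = 1.5 cross-section by about 67.50 mm².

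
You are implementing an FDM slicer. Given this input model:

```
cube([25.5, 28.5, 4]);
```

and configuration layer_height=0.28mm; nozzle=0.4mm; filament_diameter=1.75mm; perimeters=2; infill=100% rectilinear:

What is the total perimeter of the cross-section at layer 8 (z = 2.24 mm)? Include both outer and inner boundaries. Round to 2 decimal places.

At z = 2.24 mm: the cube is present — its section is the full 25.5×28.5 rectangle (perimeter 108.00 mm). Overall, the cross-section is a single solid region. Total boundary length (outer) = 108.00 mm.

108.00 mm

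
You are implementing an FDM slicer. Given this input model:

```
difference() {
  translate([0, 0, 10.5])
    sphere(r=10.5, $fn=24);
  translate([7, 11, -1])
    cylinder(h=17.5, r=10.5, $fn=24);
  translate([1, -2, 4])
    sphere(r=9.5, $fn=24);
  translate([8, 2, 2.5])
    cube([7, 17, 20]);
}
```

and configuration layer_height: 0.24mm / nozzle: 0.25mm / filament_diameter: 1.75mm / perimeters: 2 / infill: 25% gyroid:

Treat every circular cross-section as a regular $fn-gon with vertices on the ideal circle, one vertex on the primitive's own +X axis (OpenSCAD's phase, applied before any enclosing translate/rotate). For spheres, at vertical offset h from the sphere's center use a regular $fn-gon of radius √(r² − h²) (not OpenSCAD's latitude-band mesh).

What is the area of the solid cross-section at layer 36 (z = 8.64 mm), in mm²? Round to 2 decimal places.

68.76 mm²

At z = 8.64 mm: the r=10.5 sphere slices to a regular 24-gon of circumradius 10.334 (√(r²−h²) with h=1.86 from center) (area = (24/2)·10.334²·sin(360°/24) = 331.67 mm²); the r=10.5 cylinder at (7, 11) contributes a regular 24-gon of circumradius 10.5 (area = (24/2)·10.500²·sin(360°/24) = 342.42 mm²); the r=9.5 sphere at (1, -2) slices to a regular 24-gon of circumradius 8.290 (√(r²−h²) with h=4.64 from center) (area = (24/2)·8.290²·sin(360°/24) = 213.43 mm²); the cube at (8, 2) (footprint 7×17) is included at this height (area 119.00 mm²); After the difference (first − rest): starting from the r=10.5 sphere (331.67 mm²), the r=10.5 cylinder at (7, 11) partially overlaps it — only the 86.03 mm² overlap (of its 342.42 mm²) is removed, clipping the outline; the r=9.5 sphere at (1, -2) partially overlaps it — only the 176.89 mm² overlap (of its 213.43 mm²) is removed, clipping the outline; the 7×17 cube at (8, 2) misses the remaining region (no effect) — area = 68.76 mm². Overall, the cross-section has 2 separate islands. Net area = 68.76 mm².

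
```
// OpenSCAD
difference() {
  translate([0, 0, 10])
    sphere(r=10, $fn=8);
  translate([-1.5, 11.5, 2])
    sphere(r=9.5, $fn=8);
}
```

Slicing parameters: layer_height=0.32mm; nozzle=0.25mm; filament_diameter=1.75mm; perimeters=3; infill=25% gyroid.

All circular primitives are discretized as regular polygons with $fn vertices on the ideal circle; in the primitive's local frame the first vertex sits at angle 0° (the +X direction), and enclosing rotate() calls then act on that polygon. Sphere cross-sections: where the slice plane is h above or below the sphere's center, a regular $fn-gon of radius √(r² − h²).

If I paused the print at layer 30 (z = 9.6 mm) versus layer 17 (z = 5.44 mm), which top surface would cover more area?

Layer 30 (z = 9.6): the sphere: section is a regular 8-gon, circumradius = √(r²−h²) = √(10²−0.4²) = 9.992 (area = (8/2)·9.992²·sin(360°/8) = 282.39 mm²); the r=9.5 sphere at (-1.5, 11.5) contributes a regular 8-gon of circumradius √(9.5²−7.6²) = 5.700 (area = (8/2)·5.700²·sin(360°/8) = 91.90 mm²); After the difference (first − rest): starting from the r=10 sphere (282.39 mm²), the r=9.5 sphere at (-1.5, 11.5) partially overlaps it — only the 19.80 mm² overlap (of its 91.90 mm²) is removed, clipping the outline — area = 262.59 mm². So its area = 262.59 mm². Layer 17 (z = 5.44): the sphere: section is a regular 8-gon, circumradius = √(r²−h²) = √(10²−4.56²) = 8.900 (area = (8/2)·8.900²·sin(360°/8) = 224.03 mm²); the sphere at (-1.5, 11.5): section is a regular 8-gon, circumradius = √(r²−h²) = √(9.5²−3.44²) = 8.855 (area = (8/2)·8.855²·sin(360°/8) = 221.80 mm²); After the difference (first − rest): starting from the r=10 sphere (224.03 mm²), the r=9.5 sphere at (-1.5, 11.5) partially overlaps it — only the 44.37 mm² overlap (of its 221.80 mm²) is removed, clipping the outline — area = 179.66 mm². So its area = 179.66 mm². Layer 30 is larger (262.59 vs 179.66 mm²).

layer 30 (z = 9.6 mm)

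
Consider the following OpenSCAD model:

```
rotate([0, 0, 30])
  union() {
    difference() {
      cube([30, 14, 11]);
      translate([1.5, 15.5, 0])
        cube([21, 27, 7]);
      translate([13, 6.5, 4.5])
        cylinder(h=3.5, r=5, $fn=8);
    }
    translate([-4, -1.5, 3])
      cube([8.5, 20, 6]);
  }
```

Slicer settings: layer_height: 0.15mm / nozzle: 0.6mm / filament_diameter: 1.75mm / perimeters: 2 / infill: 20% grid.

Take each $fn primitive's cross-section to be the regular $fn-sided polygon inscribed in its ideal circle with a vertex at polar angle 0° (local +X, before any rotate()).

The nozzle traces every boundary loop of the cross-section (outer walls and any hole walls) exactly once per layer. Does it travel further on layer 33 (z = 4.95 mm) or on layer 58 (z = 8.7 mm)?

Layer 33 (z = 4.95): the cube (footprint 30×14) is included at this height (perimeter 88.00 mm); the cube at (1.5, 15.5) is present — its section is the full 21×27 rectangle (perimeter 96.00 mm); the r=5 cylinder at (13, 6.5) gives a regular 8-gon of circumradius 5 (constant along its height) (perimeter = 2·8·5.000·sin(180°/8) = 30.61 mm); Taking the first minus the rest: starting from the 30×14 cube, the 21×27 cube at (1.5, 15.5) misses the remaining region (no effect); the r=5 cylinder at (13, 6.5) lies wholly inside it (removes its full 70.71 mm² and its 30.61 mm outline becomes a hole wall) — boundary (outer + 1 inner loop) = 118.61 mm; the cube at (-4, -1.5) (footprint 8.5×20) is included at this height (perimeter 57.00 mm); Taking the union: the regions partially overlap (shared area 63.00 mm²), so the edge portions inside another operand are dropped and the merged outline is re-measured after clipping — boundary (outer + 1 inner loop) = 138.61 mm; (rotated 30° about Z; rotation is an isometry so areas/perimeters/island counts are preserved). So its perimeter = 138.61 mm. Layer 58 (z = 8.7): the cube (footprint 30×14) is included at this height (perimeter 88.00 mm); the cube at (1.5, 15.5) is not intersected at this z (z outside [0, 7]); the cylinder at (13, 6.5) is not intersected at this z (z outside [4.5, 8]); Taking the first minus the rest: none of the subtracted shapes is present at this height, so the 30×14 cube is unchanged — boundary = 88.00 mm; the 8.5×20 cube at (-4, -1.5) contributes its full rectangle (perimeter 57.00 mm); Combining (union): the regions partially overlap (shared area 63.00 mm²), so the edge portions inside another operand are dropped and the merged outline is re-measured after clipping — boundary = 108.00 mm; (whole slice rotated 30° about Z — lengths, areas and connectivity unchanged). So its perimeter = 108.00 mm. Layer 33 is larger (138.61 vs 108.00 mm).

layer 33 (z = 4.95 mm)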